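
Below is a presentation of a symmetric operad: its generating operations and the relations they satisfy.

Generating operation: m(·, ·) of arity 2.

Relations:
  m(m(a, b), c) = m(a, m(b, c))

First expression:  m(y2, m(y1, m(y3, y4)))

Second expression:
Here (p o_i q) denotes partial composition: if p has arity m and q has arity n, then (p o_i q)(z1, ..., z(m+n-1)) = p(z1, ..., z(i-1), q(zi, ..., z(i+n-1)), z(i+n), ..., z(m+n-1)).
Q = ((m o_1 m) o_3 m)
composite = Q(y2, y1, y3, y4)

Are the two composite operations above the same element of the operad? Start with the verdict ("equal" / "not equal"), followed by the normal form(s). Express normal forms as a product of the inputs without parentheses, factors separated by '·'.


equal — both sides give y2 · y1 · y3 · y4

The first composite normalizes to y2 · y1 · y3 · y4
The second composite normalizes to y2 · y1 · y3 · y4
One common form — equal.


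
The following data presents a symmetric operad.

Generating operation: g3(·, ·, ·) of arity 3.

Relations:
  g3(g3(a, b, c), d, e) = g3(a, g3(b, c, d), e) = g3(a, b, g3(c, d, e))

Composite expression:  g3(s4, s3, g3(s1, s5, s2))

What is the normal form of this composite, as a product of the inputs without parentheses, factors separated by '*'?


s4 * s3 * s1 * s5 * s2

All parenthesizations of g3 agree; list the s-inputs left to right.
g3(s1, s5, s2) spells out as s1 * s5 * s2
g3(s4, s3, g3(s1, s5, s2)) spells out as s4 * s3 * s1 * s5 * s2


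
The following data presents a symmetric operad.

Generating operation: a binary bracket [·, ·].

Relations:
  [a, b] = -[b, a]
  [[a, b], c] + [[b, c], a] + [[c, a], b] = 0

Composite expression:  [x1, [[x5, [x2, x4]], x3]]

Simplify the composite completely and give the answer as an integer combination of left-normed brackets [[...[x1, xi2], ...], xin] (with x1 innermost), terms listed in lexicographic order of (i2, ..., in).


-[[[[x1, x2], x4], x5], x3] + [[[[x1, x3], x2], x4], x5] - [[[[x1, x3], x4], x2], x5] - [[[[x1, x3], x5], x2], x4] + [[[[x1, x3], x5], x4], x2] + [[[[x1, x4], x2], x5], x3] + [[[[x1, x5], x2], x4], x3] - [[[[x1, x5], x4], x2], x3]

In the tensor algebra, words opening x1 carry the x1-anchored form.
Composite bracket: [x1, [[x5, [x2, x4]], x3]]
Expanding via [a, b] = ab - ba: 16 signed words (2^4 = 16).
Words beginning with x1 determine it all:
  word x1x2x4x5x3 has sign -1, contributing -[[[[x1, x2], x4], x5], x3]
  word x1x3x2x4x5 has sign +1, contributing +[[[[x1, x3], x2], x4], x5]
  word x1x3x4x2x5 has sign -1, contributing -[[[[x1, x3], x4], x2], x5]
  word x1x3x5x2x4 has sign -1, contributing -[[[[x1, x3], x5], x2], x4]
  word x1x3x5x4x2 has sign +1, contributing +[[[[x1, x3], x5], x4], x2]
  word x1x4x2x5x3 has sign +1, contributing +[[[[x1, x4], x2], x5], x3]
  word x1x5x2x4x3 has sign +1, contributing +[[[[x1, x5], x2], x4], x3]
  word x1x5x4x2x3 has sign -1, contributing -[[[[x1, x5], x4], x2], x3]


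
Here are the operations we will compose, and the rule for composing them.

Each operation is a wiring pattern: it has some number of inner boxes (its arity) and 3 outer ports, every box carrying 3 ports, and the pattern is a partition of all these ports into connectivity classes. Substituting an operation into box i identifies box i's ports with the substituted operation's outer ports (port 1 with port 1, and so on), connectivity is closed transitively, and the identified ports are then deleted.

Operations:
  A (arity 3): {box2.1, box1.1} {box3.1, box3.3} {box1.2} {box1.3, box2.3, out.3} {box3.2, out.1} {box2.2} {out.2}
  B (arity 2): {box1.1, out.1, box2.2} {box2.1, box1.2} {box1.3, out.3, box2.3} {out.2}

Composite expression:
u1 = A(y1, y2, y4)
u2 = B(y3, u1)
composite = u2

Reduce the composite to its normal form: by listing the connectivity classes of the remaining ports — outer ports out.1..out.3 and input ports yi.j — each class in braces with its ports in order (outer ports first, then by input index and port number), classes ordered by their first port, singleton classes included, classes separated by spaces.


{out.1, y3.1} {out.2} {out.3, y1.3, y2.3, y3.3} {y1.1, y2.1} {y1.2} {y2.2} {y3.2, y4.2} {y4.1, y4.3}

Connectivity passes through glued B-boundaries; trace each wire chain.
through A, on inputs (y1, y2, y4): {out.1, y4.2} {out.2} {out.3, y1.3, y2.3} {y1.1, y2.1} {y1.2} {y2.2} {y4.1, y4.3} (out.j = stage outer ports)
through B, on inputs (y3, y1, y2, y4): {out.1, y3.1} {out.2} {out.3, y1.3, y2.3, y3.3} {y1.1, y2.1} {y1.2} {y2.2} {y3.2, y4.2} {y4.1, y4.3} (out.j = stage outer ports)


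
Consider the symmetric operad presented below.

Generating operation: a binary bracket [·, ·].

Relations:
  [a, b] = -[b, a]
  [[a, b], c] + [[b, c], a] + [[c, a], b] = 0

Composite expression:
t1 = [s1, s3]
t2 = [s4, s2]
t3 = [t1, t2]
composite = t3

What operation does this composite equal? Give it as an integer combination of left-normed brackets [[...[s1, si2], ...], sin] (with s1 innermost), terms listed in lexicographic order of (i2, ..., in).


-[[[s1, s3], s2], s4] + [[[s1, s3], s4], s2]

Skip Jacobi rewriting: expand, keep s1-initial words, read off terms.
Composite bracket: [[s1, s3], [s4, s2]]
Applying ab - ba throughout gives 8 signed words (2^3 = 8).
The s1-initial words carry the normal form:
  s1s3s2s4 appears with sign -1, giving the term -[[[s1, s3], s2], s4]
  s1s3s4s2 appears with sign +1, giving the term +[[[s1, s3], s4], s2]


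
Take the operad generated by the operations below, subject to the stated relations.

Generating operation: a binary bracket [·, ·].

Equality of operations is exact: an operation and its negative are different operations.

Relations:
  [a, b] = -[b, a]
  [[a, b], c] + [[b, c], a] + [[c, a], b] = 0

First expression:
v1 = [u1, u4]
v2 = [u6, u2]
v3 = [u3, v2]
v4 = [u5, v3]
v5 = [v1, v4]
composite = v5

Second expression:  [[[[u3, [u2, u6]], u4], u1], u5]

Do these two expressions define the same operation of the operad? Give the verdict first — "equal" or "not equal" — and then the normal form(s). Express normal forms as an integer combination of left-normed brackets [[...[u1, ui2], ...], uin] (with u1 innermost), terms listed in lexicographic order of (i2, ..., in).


not equal — first -[[[[[u1, u4], u2], u6], u3], u5] + [[[[[u1, u4], u3], u2], u6], u5] - [[[[[u1, u4], u3], u6], u2], u5] + [[[[[u1, u4], u5], u2], u6], u3] - [[[[[u1, u4], u5], u3], u2], u6] + [[[[[u1, u4], u5], u3], u6], u2] - [[[[[u1, u4], u5], u6], u2], u3] + [[[[[u1, u4], u6], u2], u3], u5], second [[[[[u1, u2], u6], u3], u4], u5] - [[[[[u1, u3], u2], u6], u4], u5] + [[[[[u1, u3], u6], u2], u4], u5] - [[[[[u1, u4], u2], u6], u3], u5] + [[[[[u1, u4], u3], u2], u6], u5] - [[[[[u1, u4], u3], u6], u2], u5] + [[[[[u1, u4], u6], u2], u3], u5] - [[[[[u1, u6], u2], u3], u4], u5]

The first expression, normalized: -[[[[[u1, u4], u2], u6], u3], u5] + [[[[[u1, u4], u3], u2], u6], u5] - [[[[[u1, u4], u3], u6], u2], u5] + [[[[[u1, u4], u5], u2], u6], u3] - [[[[[u1, u4], u5], u3], u2], u6] + [[[[[u1, u4], u5], u3], u6], u2] - [[[[[u1, u4], u5], u6], u2], u3] + [[[[[u1, u4], u6], u2], u3], u5]
The second expression, normalized: [[[[[u1, u2], u6], u3], u4], u5] - [[[[[u1, u3], u2], u6], u4], u5] + [[[[[u1, u3], u6], u2], u4], u5] - [[[[[u1, u4], u2], u6], u3], u5] + [[[[[u1, u4], u3], u2], u6], u5] - [[[[[u1, u4], u3], u6], u2], u5] + [[[[[u1, u4], u6], u2], u3], u5] - [[[[[u1, u6], u2], u3], u4], u5]
Different reductions; not equal.


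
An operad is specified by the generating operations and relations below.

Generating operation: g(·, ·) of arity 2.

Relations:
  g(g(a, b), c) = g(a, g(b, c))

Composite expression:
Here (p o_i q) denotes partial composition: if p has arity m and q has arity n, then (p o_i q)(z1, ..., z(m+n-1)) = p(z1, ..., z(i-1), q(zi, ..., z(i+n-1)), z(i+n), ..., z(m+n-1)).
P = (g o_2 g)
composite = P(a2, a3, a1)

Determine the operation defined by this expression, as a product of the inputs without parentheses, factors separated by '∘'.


a2 ∘ a3 ∘ a1


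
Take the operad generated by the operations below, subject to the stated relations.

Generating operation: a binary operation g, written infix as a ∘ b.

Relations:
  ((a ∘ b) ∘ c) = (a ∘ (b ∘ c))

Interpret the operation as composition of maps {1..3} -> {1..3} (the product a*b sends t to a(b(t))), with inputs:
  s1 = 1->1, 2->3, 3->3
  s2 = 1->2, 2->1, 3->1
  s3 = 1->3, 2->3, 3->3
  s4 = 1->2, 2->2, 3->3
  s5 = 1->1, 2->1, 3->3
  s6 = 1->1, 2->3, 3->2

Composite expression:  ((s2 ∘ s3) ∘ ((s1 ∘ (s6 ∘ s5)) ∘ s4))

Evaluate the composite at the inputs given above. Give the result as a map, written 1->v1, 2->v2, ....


1->1, 2->1, 3->1

(s2 ∘ s3) = 1->1, 2->1, 3->1
(s6 ∘ s5) = 1->1, 2->1, 3->2
(s1 ∘ (s6 ∘ s5)) = 1->1, 2->1, 3->3
((s1 ∘ (s6 ∘ s5)) ∘ s4) = 1->1, 2->1, 3->3
((s2 ∘ s3) ∘ ((s1 ∘ (s6 ∘ s5)) ∘ s4)) = 1->1, 2->1, 3->1


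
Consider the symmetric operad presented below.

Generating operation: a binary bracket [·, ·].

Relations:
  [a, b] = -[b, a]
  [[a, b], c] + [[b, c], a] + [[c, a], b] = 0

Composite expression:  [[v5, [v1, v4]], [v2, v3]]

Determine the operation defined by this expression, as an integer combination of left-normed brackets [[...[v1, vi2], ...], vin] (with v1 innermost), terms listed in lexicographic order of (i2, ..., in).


Expand each bracket as ab - ba; the v1-initial words give the coefficients.
Composite bracket: [[v5, [v1, v4]], [v2, v3]]
Under [a, b] = ab - ba we get 16 signed associative words (2^4 = 16).
Coefficients come from the v1-initial words:
  v1v4v5v2v3 appears with sign -1, giving the term -[[[[v1, v4], v5], v2], v3]
  v1v4v5v3v2 appears with sign +1, giving the term +[[[[v1, v4], v5], v3], v2]

-[[[[v1, v4], v5], v2], v3] + [[[[v1, v4], v5], v3], v2]


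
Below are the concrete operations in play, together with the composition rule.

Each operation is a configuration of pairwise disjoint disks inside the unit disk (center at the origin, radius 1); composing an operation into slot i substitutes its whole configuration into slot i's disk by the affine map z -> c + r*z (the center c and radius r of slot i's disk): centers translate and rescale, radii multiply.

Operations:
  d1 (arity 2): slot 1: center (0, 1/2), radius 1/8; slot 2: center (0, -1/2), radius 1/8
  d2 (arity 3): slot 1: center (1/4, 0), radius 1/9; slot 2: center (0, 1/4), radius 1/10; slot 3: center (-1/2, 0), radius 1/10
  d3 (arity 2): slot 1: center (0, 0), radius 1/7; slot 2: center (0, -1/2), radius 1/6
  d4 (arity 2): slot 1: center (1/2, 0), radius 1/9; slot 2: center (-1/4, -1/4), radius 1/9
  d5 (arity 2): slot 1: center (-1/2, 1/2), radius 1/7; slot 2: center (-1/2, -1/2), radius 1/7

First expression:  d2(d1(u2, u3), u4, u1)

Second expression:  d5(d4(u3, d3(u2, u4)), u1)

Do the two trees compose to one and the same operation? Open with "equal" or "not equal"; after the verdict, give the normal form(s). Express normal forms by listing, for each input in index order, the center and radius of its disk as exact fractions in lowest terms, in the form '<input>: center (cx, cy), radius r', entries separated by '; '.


Reducing the first expression gives u1: center (-1/2, 0), radius 1/10; u2: center (1/4, 1/18), radius 1/72; u3: center (1/4, -1/18), radius 1/72; u4: center (0, 1/4), radius 1/10
Reducing the second expression gives u1: center (-1/2, -1/2), radius 1/7; u2: center (-15/28, 13/28), radius 1/441; u3: center (-3/7, 1/2), radius 1/63; u4: center (-15/28, 115/252), radius 1/378
Different reductions; not equal.

not equal — first u1: center (-1/2, 0), radius 1/10; u2: center (1/4, 1/18), radius 1/72; u3: center (1/4, -1/18), radius 1/72; u4: center (0, 1/4), radius 1/10, second u1: center (-1/2, -1/2), radius 1/7; u2: center (-15/28, 13/28), radius 1/441; u3: center (-3/7, 1/2), radius 1/63; u4: center (-15/28, 115/252), radius 1/378


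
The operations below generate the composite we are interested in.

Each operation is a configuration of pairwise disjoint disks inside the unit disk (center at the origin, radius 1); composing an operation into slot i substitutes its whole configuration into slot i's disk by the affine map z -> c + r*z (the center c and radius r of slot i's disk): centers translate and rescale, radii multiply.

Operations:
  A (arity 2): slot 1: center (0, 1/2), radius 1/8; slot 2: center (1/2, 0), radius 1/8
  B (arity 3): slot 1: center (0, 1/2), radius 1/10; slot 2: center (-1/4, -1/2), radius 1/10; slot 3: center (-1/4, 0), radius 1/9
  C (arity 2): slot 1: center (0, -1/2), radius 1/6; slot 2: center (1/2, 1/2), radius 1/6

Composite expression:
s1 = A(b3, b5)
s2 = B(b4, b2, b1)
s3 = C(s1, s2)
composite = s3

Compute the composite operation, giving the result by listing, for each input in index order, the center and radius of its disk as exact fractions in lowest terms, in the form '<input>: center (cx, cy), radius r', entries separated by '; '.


b1: center (11/24, 1/2), radius 1/54; b2: center (11/24, 5/12), radius 1/60; b3: center (0, -5/12), radius 1/48; b4: center (1/2, 7/12), radius 1/60; b5: center (1/12, -1/2), radius 1/48


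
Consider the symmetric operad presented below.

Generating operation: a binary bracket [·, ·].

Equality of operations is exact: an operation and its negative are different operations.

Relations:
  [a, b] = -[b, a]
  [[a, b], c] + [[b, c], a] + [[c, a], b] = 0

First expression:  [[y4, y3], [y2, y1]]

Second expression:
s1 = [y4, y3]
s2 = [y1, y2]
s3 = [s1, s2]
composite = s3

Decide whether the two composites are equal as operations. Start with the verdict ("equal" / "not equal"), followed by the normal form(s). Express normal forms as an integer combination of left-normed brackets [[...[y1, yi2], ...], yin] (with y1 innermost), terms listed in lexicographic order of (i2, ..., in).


The first expression reduces to -[[[y1, y2], y3], y4] + [[[y1, y2], y4], y3]
The second expression reduces to [[[y1, y2], y3], y4] - [[[y1, y2], y4], y3]
The forms do not match — not equal.

not equal: they reduce to -[[[y1, y2], y3], y4] + [[[y1, y2], y4], y3] and [[[y1, y2], y3], y4] - [[[y1, y2], y4], y3]


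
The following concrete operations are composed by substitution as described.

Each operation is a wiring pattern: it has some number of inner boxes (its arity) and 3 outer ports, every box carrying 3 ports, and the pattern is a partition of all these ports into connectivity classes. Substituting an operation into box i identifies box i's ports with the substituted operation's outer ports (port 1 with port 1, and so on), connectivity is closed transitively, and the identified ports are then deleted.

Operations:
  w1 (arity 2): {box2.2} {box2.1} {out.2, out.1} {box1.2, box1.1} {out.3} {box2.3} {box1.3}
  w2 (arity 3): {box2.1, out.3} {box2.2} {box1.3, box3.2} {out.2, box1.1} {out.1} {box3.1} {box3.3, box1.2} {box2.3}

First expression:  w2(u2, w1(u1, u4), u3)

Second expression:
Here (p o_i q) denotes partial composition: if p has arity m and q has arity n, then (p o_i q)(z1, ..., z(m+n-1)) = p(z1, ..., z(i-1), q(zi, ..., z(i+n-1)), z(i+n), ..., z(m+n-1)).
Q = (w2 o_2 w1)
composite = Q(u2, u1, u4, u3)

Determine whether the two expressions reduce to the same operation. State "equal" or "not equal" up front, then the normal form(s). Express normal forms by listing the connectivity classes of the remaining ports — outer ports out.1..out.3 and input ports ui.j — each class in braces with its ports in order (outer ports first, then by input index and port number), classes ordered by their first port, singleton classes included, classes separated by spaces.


The first expression reduces to {out.1} {out.2, u2.1} {out.3} {u1.1, u1.2} {u1.3} {u2.2, u3.3} {u2.3, u3.2} {u3.1} {u4.1} {u4.2} {u4.3}
The second expression reduces to {out.1} {out.2, u2.1} {out.3} {u1.1, u1.2} {u1.3} {u2.2, u3.3} {u2.3, u3.2} {u3.1} {u4.1} {u4.2} {u4.3}
The forms coincide; equal.

equal: each reduces to {out.1} {out.2, u2.1} {out.3} {u1.1, u1.2} {u1.3} {u2.2, u3.3} {u2.3, u3.2} {u3.1} {u4.1} {u4.2} {u4.3}


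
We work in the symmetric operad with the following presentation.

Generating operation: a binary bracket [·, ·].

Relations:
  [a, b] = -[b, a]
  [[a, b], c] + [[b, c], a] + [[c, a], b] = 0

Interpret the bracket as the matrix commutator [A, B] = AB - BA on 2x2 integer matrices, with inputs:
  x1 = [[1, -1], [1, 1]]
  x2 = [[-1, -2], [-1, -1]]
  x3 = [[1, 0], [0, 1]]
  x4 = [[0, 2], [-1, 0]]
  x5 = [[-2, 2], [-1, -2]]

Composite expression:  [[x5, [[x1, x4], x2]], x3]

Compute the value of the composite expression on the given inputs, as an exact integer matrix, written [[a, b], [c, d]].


[x1, x4] = [[-1, 0], [0, 1]]
[[x1, x4], x2] = [[0, 4], [-2, 0]]
[x5, [[x1, x4], x2]] = [[0, 0], [0, 0]]
[[x5, [[x1, x4], x2]], x3] = [[0, 0], [0, 0]]

[[0, 0], [0, 0]]


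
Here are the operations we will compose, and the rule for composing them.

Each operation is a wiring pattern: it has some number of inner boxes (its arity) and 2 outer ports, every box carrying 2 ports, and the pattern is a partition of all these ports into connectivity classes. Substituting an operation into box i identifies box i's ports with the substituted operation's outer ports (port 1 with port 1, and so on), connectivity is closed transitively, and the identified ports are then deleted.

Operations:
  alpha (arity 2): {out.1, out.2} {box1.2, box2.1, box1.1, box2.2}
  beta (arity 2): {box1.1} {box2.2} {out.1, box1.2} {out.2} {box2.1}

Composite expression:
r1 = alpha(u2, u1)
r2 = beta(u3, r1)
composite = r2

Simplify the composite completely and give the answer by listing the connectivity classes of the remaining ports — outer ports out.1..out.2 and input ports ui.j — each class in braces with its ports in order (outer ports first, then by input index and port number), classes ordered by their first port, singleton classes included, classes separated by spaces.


{out.1, u3.2} {out.2} {u1.1, u1.2, u2.1, u2.2} {u3.1}

Treat the ports identified at beta as solder joints: merge, then drop.
alpha over (u2, u1) gives {out.1, out.2} {u1.1, u1.2, u2.1, u2.2}, out.j being that stage's outer ports
beta over (u3, u2, u1) gives {out.1, u3.2} {out.2} {u1.1, u1.2, u2.1, u2.2} {u3.1}, out.j being that stage's outer ports


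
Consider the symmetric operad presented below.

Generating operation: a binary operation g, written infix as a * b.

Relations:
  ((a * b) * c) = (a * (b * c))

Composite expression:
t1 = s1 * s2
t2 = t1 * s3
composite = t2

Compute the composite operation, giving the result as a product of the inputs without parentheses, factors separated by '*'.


s1 * s2 * s3

Under associativity of g, the answer is the s's in reading order.
(s1 * s2) unparenthesizes to s1 * s2
((s1 * s2) * s3) unparenthesizes to s1 * s2 * s3


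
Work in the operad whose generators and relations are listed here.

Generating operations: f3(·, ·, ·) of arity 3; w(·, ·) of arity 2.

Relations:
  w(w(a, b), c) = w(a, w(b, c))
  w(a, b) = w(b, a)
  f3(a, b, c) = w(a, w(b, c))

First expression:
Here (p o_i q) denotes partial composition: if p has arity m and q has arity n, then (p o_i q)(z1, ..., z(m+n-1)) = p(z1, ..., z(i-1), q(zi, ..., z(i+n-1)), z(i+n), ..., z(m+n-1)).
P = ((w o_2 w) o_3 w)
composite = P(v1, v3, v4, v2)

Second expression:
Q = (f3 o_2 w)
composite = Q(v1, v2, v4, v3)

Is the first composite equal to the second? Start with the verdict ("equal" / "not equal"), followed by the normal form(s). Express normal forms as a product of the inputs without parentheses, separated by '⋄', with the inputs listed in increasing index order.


The first expression, normalized: v1 ⋄ v2 ⋄ v3 ⋄ v4
The second expression, normalized: v1 ⋄ v2 ⋄ v3 ⋄ v4
Identical normal forms: equal.

equal — both sides give v1 ⋄ v2 ⋄ v3 ⋄ v4


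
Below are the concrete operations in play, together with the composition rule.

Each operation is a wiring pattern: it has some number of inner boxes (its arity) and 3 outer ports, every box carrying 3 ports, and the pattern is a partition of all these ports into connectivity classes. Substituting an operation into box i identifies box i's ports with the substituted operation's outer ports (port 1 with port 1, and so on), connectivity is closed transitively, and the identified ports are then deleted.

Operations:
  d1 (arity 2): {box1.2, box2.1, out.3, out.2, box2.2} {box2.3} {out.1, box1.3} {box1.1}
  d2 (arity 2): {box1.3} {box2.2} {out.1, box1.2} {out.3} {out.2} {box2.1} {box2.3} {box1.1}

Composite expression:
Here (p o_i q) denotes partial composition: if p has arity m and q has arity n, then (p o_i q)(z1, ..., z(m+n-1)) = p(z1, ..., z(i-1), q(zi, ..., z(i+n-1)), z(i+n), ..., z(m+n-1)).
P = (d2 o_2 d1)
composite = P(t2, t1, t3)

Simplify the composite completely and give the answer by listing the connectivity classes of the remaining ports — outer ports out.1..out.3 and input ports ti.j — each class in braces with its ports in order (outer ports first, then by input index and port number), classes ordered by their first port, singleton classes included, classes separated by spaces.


{out.1, t2.2} {out.2} {out.3} {t1.1} {t1.2, t3.1, t3.2} {t1.3} {t2.1} {t2.3} {t3.3}

Treat the ports identified at d2 as solder joints: merge, then drop.
the subtree at d1 composes to {out.1, t1.3} {out.2, out.3, t1.2, t3.1, t3.2} {t1.1} {t3.3} on (t1, t3); out.j = own outer ports
the subtree at d2 composes to {out.1, t2.2} {out.2} {out.3} {t1.1} {t1.2, t3.1, t3.2} {t1.3} {t2.1} {t2.3} {t3.3} on (t2, t1, t3); out.j = own outer ports


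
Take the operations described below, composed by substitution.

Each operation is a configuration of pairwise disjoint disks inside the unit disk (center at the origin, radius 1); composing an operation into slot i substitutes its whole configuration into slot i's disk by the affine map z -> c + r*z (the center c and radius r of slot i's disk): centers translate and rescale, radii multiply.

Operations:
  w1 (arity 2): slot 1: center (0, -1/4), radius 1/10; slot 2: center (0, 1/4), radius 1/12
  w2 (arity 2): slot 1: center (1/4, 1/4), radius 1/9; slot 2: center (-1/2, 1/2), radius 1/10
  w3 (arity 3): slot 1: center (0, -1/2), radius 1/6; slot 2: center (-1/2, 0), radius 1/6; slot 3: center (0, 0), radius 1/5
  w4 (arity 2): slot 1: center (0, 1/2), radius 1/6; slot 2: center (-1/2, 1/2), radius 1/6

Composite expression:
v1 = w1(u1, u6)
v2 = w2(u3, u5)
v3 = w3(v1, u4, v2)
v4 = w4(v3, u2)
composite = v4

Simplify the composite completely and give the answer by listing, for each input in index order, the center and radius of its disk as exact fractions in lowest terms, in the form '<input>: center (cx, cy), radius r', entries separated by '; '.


u1: center (0, 59/144), radius 1/360; u2: center (-1/2, 1/2), radius 1/6; u3: center (1/120, 61/120), radius 1/270; u4: center (-1/12, 1/2), radius 1/36; u5: center (-1/60, 31/60), radius 1/300; u6: center (0, 61/144), radius 1/432

Each u-disk chains the slot maps above it in w4; radii multiply.
u1: after 3 affine steps, its disk has center (0, 59/144), radius 1/360
u6: after 3 affine steps, its disk has center (0, 61/144), radius 1/432
u4: after 2 affine steps, its disk has center (-1/12, 1/2), radius 1/36
u3: after 3 affine steps, its disk has center (1/120, 61/120), radius 1/270
u5: after 3 affine steps, its disk has center (-1/60, 31/60), radius 1/300
u2: after 1 affine step, its disk has center (-1/2, 1/2), radius 1/6


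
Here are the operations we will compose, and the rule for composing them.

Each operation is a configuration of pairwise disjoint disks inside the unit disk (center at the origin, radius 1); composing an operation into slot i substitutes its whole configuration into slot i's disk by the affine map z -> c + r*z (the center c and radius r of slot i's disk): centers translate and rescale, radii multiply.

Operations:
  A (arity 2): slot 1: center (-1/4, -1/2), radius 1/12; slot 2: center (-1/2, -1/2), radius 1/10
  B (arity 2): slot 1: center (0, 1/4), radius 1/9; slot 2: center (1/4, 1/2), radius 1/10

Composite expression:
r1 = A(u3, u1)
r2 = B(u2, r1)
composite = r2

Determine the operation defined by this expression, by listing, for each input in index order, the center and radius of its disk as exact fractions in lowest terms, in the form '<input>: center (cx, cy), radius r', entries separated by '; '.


u1: center (1/5, 9/20), radius 1/100; u2: center (0, 1/4), radius 1/9; u3: center (9/40, 9/20), radius 1/120

Only the slot chain above each u matters under B; compose those maps.
u2 passes through 1 substitution, ending at center (0, 1/4), radius 1/9
u3 passes through 2 substitutions, ending at center (9/40, 9/20), radius 1/120
u1 passes through 2 substitutions, ending at center (1/5, 9/20), radius 1/100


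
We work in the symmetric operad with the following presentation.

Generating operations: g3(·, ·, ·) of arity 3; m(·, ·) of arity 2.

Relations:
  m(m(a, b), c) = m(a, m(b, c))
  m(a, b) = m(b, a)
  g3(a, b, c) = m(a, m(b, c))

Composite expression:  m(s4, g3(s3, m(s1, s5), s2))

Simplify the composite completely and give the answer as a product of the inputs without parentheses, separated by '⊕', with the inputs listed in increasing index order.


s1 ⊕ s2 ⊕ s3 ⊕ s4 ⊕ s5

Any arrangement under m is one operation, so sort the s-inputs.
m(s1, s5) unparenthesizes to s1 ⊕ s5
g3(s3, m(s1, s5), s2) unparenthesizes to s3 ⊕ s1 ⊕ s5 ⊕ s2
m(s4, g3(s3, m(s1, s5), s2)) unparenthesizes to s4 ⊕ s3 ⊕ s1 ⊕ s5 ⊕ s2
putting the inputs in ascending order: s1 ⊕ s2 ⊕ s3 ⊕ s4 ⊕ s5


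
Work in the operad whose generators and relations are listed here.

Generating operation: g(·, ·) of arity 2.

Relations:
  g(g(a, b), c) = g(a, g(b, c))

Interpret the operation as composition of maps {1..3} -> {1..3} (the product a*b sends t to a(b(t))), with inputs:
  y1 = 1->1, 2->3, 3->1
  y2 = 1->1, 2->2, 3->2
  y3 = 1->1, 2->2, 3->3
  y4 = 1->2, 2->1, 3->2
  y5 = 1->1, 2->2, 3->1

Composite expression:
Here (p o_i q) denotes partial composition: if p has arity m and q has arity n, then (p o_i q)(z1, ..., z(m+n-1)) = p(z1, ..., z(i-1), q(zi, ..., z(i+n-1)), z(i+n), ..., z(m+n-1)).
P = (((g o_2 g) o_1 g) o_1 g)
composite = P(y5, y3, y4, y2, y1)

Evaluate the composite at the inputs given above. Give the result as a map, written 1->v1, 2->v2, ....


g(y5, y3) = 1->1, 2->2, 3->1
g(g(y5, y3), y4) = 1->2, 2->1, 3->2
g(y2, y1) = 1->1, 2->2, 3->1
g(g(g(y5, y3), y4), g(y2, y1)) = 1->2, 2->1, 3->2

1->2, 2->1, 3->2


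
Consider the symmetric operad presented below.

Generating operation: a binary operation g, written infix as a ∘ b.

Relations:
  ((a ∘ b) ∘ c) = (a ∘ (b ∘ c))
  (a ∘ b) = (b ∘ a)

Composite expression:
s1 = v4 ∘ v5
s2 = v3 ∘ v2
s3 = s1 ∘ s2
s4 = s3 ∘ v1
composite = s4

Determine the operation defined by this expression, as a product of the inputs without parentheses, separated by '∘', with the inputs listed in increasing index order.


Key point: g commutes, so take the v-inputs in any fixed order.
(v4 ∘ v5) collapses to v4 ∘ v5
(v3 ∘ v2) collapses to v3 ∘ v2
((v4 ∘ v5) ∘ (v3 ∘ v2)) collapses to v4 ∘ v5 ∘ v3 ∘ v2
(((v4 ∘ v5) ∘ (v3 ∘ v2)) ∘ v1) collapses to v4 ∘ v5 ∘ v3 ∘ v2 ∘ v1
rearranged into index order: v1 ∘ v2 ∘ v3 ∘ v4 ∘ v5

v1 ∘ v2 ∘ v3 ∘ v4 ∘ v5


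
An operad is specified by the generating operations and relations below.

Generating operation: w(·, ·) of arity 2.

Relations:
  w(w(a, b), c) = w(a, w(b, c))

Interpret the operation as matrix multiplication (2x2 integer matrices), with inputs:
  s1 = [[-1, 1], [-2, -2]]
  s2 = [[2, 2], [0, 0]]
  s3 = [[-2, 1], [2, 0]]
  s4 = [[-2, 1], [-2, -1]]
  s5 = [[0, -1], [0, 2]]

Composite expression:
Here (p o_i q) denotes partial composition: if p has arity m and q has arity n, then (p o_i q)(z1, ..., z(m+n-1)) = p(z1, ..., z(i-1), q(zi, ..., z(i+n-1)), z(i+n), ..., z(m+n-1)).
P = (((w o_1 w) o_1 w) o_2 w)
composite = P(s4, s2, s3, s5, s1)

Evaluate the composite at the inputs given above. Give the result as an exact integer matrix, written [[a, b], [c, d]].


w(s2, s3) = [[0, 2], [0, 0]]
w(s4, w(s2, s3)) = [[0, -4], [0, -4]]
w(w(s4, w(s2, s3)), s5) = [[0, -8], [0, -8]]
w(w(w(s4, w(s2, s3)), s5), s1) = [[16, 16], [16, 16]]

[[16, 16], [16, 16]]


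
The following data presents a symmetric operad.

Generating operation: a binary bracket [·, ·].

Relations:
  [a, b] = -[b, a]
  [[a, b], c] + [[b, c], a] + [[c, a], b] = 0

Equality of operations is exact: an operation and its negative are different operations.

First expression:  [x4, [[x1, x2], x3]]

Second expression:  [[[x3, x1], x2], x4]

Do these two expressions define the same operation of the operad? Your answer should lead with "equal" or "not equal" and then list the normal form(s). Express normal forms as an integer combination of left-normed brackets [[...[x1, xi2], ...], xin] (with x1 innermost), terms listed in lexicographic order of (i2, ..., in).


not equal — first -[[[x1, x2], x3], x4], second -[[[x1, x3], x2], x4]


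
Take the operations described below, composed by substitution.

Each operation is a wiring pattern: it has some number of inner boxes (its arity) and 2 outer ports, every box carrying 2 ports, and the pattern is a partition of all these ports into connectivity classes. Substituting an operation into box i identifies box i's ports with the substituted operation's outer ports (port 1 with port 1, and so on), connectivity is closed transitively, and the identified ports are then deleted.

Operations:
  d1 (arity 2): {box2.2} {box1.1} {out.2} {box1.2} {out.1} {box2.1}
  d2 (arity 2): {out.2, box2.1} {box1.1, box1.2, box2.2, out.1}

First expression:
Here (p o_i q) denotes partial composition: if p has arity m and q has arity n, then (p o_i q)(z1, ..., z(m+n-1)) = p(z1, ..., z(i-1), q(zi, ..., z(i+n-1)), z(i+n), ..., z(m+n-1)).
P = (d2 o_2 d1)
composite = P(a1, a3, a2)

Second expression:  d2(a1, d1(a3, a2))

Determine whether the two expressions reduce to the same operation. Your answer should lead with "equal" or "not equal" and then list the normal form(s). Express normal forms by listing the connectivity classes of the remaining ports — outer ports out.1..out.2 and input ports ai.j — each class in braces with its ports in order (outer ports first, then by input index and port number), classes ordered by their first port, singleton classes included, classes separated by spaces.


equal — both sides give {out.1, a1.1, a1.2} {out.2} {a2.1} {a2.2} {a3.1} {a3.2}

In normal form, the first expression is {out.1, a1.1, a1.2} {out.2} {a2.1} {a2.2} {a3.1} {a3.2}
In normal form, the second expression is {out.1, a1.1, a1.2} {out.2} {a2.1} {a2.2} {a3.1} {a3.2}
The normal forms match — equal.


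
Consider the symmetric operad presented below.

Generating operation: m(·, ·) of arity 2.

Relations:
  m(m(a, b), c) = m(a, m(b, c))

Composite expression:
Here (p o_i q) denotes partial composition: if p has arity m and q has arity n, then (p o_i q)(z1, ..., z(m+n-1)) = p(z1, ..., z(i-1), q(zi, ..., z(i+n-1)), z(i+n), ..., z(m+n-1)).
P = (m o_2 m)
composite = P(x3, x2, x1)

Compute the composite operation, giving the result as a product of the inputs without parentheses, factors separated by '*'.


The m-tree's shape is irrelevant; the x-reading-order decides.
m(x2, x1) collapses to x2 * x1
m(x3, m(x2, x1)) collapses to x3 * x2 * x1

x3 * x2 * x1


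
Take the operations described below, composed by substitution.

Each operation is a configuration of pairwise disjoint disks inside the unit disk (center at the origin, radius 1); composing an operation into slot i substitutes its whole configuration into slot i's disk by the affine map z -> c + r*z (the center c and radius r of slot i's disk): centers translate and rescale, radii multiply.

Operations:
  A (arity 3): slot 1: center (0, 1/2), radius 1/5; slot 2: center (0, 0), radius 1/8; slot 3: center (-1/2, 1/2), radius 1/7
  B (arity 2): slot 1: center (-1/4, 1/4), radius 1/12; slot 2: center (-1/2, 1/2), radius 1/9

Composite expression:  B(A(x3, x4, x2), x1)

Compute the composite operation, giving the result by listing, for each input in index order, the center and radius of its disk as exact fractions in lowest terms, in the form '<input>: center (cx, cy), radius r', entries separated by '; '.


x1: center (-1/2, 1/2), radius 1/9; x2: center (-7/24, 7/24), radius 1/84; x3: center (-1/4, 7/24), radius 1/60; x4: center (-1/4, 1/4), radius 1/96

Affine substitution under B: radii multiply and x-centers shift.
for x3, the 2-step affine chain lands on center (-1/4, 7/24), radius 1/60
for x4, the 2-step affine chain lands on center (-1/4, 1/4), radius 1/96
for x2, the 2-step affine chain lands on center (-7/24, 7/24), radius 1/84
for x1, the 1-step affine chain lands on center (-1/2, 1/2), radius 1/9


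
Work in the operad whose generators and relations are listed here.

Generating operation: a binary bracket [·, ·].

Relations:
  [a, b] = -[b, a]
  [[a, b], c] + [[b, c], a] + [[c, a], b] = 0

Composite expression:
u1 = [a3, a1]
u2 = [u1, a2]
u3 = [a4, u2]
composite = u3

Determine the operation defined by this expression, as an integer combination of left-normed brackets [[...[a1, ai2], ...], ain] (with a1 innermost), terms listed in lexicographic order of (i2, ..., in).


[[[a1, a3], a2], a4]

Antisymmetry and Jacobi reduce to a1-anchored left-normed brackets.
Composite bracket: [a4, [[a3, a1], a2]]
Applying ab - ba throughout gives 8 signed words (2^3 = 8).
Words beginning with a1 determine it all:
  a1a3a2a4 appears with sign +1, giving the term +[[[a1, a3], a2], a4]


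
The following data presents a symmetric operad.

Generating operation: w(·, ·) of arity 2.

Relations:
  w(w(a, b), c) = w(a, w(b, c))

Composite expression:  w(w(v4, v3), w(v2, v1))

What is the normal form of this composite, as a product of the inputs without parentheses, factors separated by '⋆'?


v4 ⋆ v3 ⋆ v2 ⋆ v1

Every regrouping of w is equal, so read the v-inputs in written order.
w(v4, v3) linearizes to v4 ⋆ v3
w(v2, v1) linearizes to v2 ⋆ v1
w(w(v4, v3), w(v2, v1)) linearizes to v4 ⋆ v3 ⋆ v2 ⋆ v1


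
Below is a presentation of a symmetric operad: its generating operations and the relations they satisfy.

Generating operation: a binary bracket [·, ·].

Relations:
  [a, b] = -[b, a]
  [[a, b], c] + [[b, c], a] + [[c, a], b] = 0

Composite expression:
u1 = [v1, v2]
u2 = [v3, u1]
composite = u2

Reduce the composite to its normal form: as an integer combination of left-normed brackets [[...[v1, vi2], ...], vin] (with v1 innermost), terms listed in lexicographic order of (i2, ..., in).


Expand each bracket as ab - ba; the v1-initial words give the coefficients.
Composite bracket: [v3, [v1, v2]]
Full expansion: 4 signed words from ab - ba (2^2 = 4).
Only words starting with v1 matter:
  v1v2v3 (sign -1) contributes -[[v1, v2], v3]

-[[v1, v2], v3]


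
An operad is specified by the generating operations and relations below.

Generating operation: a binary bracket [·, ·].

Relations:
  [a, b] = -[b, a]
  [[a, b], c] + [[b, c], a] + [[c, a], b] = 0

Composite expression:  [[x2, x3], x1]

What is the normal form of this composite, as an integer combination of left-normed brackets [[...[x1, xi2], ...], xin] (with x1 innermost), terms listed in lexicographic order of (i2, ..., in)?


-[[x1, x2], x3] + [[x1, x3], x2]

Left-normed coefficients sit on the x1-initial expansion words.
Composite bracket: [[x2, x3], x1]
Full expansion: 4 signed words from ab - ba (2^2 = 4).
Coefficients come from the x1-initial words:
  sign of x1x2x3 is -1, so it contributes -[[x1, x2], x3]
  sign of x1x3x2 is +1, so it contributes +[[x1, x3], x2]


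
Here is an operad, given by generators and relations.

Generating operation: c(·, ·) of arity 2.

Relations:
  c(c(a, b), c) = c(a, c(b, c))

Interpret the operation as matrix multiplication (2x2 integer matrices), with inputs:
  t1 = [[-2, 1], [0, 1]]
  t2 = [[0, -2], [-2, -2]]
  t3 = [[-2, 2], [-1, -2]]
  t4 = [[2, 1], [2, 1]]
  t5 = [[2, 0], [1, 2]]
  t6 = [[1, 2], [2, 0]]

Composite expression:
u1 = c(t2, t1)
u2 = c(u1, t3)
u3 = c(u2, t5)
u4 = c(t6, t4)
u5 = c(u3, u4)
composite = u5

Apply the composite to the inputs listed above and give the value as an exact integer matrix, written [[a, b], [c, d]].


[[80, 40], [176, 88]]

c(t2, t1) = [[0, -2], [4, -4]]
c(c(t2, t1), t3) = [[2, 4], [-4, 16]]
c(c(c(t2, t1), t3), t5) = [[8, 8], [8, 32]]
c(t6, t4) = [[6, 3], [4, 2]]
c(c(c(c(t2, t1), t3), t5), c(t6, t4)) = [[80, 40], [176, 88]]


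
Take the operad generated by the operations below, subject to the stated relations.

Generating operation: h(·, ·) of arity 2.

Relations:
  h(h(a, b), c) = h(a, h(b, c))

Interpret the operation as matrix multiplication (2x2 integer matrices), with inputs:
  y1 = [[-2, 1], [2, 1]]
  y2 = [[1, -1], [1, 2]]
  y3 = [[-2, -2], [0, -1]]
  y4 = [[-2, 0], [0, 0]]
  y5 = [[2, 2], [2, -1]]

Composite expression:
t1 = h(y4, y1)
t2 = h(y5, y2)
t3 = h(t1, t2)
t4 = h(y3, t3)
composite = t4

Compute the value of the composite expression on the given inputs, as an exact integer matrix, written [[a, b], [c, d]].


[[-28, -32], [0, 0]]

h(y4, y1) = [[4, -2], [0, 0]]
h(y5, y2) = [[4, 2], [1, -4]]
h(h(y4, y1), h(y5, y2)) = [[14, 16], [0, 0]]
h(y3, h(h(y4, y1), h(y5, y2))) = [[-28, -32], [0, 0]]


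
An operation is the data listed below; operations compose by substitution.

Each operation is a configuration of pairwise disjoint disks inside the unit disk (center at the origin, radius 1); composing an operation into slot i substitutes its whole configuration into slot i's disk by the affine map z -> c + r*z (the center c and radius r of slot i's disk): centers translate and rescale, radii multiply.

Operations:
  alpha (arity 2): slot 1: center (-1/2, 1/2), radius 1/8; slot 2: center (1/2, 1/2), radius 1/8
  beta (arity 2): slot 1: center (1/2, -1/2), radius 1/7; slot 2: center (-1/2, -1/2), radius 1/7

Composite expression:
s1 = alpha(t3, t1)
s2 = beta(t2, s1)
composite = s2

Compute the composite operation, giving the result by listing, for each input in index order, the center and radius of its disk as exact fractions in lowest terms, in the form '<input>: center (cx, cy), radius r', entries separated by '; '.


t1: center (-3/7, -3/7), radius 1/56; t2: center (1/2, -1/2), radius 1/7; t3: center (-4/7, -3/7), radius 1/56

Affine substitution under beta: radii multiply and t-centers shift.
input t2: composing its 1 substitution step yields center (1/2, -1/2), radius 1/7
input t3: composing its 2 substitution steps yields center (-4/7, -3/7), radius 1/56
input t1: composing its 2 substitution steps yields center (-3/7, -3/7), radius 1/56


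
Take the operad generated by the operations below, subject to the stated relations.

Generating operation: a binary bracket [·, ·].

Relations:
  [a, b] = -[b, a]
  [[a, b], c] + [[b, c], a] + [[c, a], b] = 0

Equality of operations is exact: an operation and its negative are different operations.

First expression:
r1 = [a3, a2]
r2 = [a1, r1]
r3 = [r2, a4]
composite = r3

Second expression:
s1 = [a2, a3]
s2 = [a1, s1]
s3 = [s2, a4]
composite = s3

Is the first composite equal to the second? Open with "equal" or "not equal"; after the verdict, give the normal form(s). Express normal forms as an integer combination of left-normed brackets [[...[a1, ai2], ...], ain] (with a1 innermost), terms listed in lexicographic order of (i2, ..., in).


not equal — first -[[[a1, a2], a3], a4] + [[[a1, a3], a2], a4], second [[[a1, a2], a3], a4] - [[[a1, a3], a2], a4]

The first expression reduces to -[[[a1, a2], a3], a4] + [[[a1, a3], a2], a4]
The second expression reduces to [[[a1, a2], a3], a4] - [[[a1, a3], a2], a4]
They disagree, so not equal.


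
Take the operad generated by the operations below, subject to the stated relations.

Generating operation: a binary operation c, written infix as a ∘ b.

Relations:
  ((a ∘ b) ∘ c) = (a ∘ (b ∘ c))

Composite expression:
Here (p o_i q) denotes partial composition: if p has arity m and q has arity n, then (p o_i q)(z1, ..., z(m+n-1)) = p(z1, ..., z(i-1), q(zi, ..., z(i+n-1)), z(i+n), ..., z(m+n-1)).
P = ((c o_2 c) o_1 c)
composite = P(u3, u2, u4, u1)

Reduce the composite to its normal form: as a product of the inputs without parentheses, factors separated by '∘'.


u3 ∘ u2 ∘ u4 ∘ u1

Key point: c is associative — brackets drop, the u-order remains.
(u3 ∘ u2) flattens to u3 ∘ u2
(u4 ∘ u1) flattens to u4 ∘ u1
((u3 ∘ u2) ∘ (u4 ∘ u1)) flattens to u3 ∘ u2 ∘ u4 ∘ u1
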